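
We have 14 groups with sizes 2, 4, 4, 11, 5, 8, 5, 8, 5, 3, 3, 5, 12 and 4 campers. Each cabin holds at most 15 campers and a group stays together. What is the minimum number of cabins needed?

Total = 12 + 11 + 8 + 8 + 5 + 5 + 5 + 5 + 4 + 4 + 4 + 3 + 3 + 2 = 79 campers.
Lower bound: ⌈79/15⌉ = 6 cabins.
A packing using 6 cabins:
  cabin 1: 12 + 3 = 15
  cabin 2: 11 + 4 = 15
  cabin 3: 8 + 5 + 2 = 15
  cabin 4: 8 + 5 = 13
  cabin 5: 5 + 5 + 4 = 14
  cabin 6: 4 + 3 = 7
This matches the lower bound, so 6 is optimal.

6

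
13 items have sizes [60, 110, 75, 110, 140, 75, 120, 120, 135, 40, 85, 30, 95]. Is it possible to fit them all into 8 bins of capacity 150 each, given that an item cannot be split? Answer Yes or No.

Total = 1195; ⌈1195/150⌉ = 8.
The bound of 8 does not rule out 8, but exhaustive search shows no assignment into 8 bins of capacity 150 exists — the minimum is 9.

No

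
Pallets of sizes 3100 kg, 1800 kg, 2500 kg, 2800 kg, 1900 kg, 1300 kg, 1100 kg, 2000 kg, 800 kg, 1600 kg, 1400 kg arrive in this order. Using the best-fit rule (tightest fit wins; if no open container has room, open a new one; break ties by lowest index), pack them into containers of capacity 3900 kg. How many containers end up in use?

  3100 → container 1 (new)  [load 3100/3900]
  1800 → container 2 (new)  [load 1800/3900]
  2500 → container 3 (new)  [load 2500/3900]
  2800 → container 4 (new)  [load 2800/3900]
  1900 → container 2  [load 3700/3900]
  1300 → container 3  [load 3800/3900]
  1100 → container 4  [load 3900/3900]
  2000 → container 5 (new)  [load 2000/3900]
  800 → container 1  [load 3900/3900]
  1600 → container 5  [load 3600/3900]
  1400 → container 6 (new)  [load 1400/3900]
6 containers opened.

6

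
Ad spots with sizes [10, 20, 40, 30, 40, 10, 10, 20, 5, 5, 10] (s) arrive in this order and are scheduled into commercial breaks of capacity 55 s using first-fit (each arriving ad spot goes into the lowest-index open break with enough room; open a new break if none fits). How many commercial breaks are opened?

4

  10 → break 1 (new)  [load 10/55]
  20 → break 1  [load 30/55]
  40 → break 2 (new)  [load 40/55]
  30 → break 3 (new)  [load 30/55]
  40 → break 4 (new)  [load 40/55]
  10 → break 1  [load 40/55]
  10 → break 1  [load 50/55]
  20 → break 3  [load 50/55]
  5 → break 1  [load 55/55]
  5 → break 2  [load 45/55]
  10 → break 2  [load 55/55]
4 commercial breaks opened.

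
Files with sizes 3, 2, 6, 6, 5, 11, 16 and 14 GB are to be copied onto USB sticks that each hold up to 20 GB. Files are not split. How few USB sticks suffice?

4

Total = 16 + 14 + 11 + 6 + 6 + 5 + 3 + 2 = 63 GB.
Lower bound: ⌈63/20⌉ = 4 USB sticks.
A packing using 4 USB sticks:
  USB stick 1: 16 + 3 = 19
  USB stick 2: 14 + 6 = 20
  USB stick 3: 11 + 6 + 2 = 19
  USB stick 4: 5 = 5
This matches the lower bound, so 4 is optimal.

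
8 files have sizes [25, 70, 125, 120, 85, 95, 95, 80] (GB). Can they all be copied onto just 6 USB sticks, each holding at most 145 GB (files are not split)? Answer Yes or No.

Total = 695 GB; ⌈695/145⌉ = 5.
6 files each exceed half the capacity and cannot share a USB stick, forcing at least 6 USB sticks.
The bound of 6 does not rule out 6, but exhaustive search shows no assignment into 6 USB sticks of capacity 145 GB exists — the minimum is 7.

No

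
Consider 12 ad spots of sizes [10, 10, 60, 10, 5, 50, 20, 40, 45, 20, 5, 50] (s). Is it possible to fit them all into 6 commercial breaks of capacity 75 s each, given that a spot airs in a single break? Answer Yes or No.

Yes

A valid assignment using 5 commercial breaks:
  break 1: 60 + 10 + 5 = 75
  break 2: 50 + 20 + 5 = 75
  break 3: 50 + 20 = 70
  break 4: 45 + 10 + 10 = 65
  break 5: 40 = 40
That uses only 5 ≤ 6, so 6 commercial breaks are enough.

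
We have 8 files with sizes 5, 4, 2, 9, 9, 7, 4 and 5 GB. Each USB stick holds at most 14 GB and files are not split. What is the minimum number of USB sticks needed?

4

Total = 9 + 9 + 7 + 5 + 5 + 4 + 4 + 2 = 45 GB.
Lower bound: ⌈45/14⌉ = 4 USB sticks.
A packing using 4 USB sticks:
  USB stick 1: 9 + 5 = 14
  USB stick 2: 9 + 5 = 14
  USB stick 3: 7 + 4 + 2 = 13
  USB stick 4: 4 = 4
This matches the lower bound, so 4 is optimal.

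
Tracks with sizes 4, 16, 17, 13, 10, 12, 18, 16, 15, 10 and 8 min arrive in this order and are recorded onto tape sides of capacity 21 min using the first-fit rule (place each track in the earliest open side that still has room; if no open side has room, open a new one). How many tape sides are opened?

  4 → side 1 (new)  [load 4/21]
  16 → side 1  [load 20/21]
  17 → side 2 (new)  [load 17/21]
  13 → side 3 (new)  [load 13/21]
  10 → side 4 (new)  [load 10/21]
  12 → side 5 (new)  [load 12/21]
  18 → side 6 (new)  [load 18/21]
  16 → side 7 (new)  [load 16/21]
  15 → side 8 (new)  [load 15/21]
  10 → side 4  [load 20/21]
  8 → side 3  [load 21/21]
8 tape sides opened.

8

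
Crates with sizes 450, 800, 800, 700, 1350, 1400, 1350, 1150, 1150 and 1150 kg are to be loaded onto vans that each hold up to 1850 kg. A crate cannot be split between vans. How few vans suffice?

7

Total = 1400 + 1350 + 1350 + 1150 + 1150 + 1150 + 800 + 800 + 700 + 450 = 10300 kg.
Lower bound: ⌈10300/1850⌉ = 6 vans.
A packing using 7 vans:
  van 1: 1400 + 450 = 1850
  van 2: 1350 = 1350
  van 3: 1350 = 1350
  van 4: 1150 + 700 = 1850
  van 5: 1150 = 1150
  van 6: 1150 = 1150
  van 7: 800 + 800 = 1600
No arrangement into 6 vans stays within capacity, so 7 is optimal.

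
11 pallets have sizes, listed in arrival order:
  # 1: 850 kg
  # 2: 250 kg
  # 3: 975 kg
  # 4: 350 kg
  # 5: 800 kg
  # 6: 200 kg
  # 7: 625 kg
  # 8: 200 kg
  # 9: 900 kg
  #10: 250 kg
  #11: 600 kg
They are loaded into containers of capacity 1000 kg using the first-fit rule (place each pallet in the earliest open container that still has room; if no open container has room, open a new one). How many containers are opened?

7

  850 → container 1 (new)  [load 850/1000]
  250 → container 2 (new)  [load 250/1000]
  975 → container 3 (new)  [load 975/1000]
  350 → container 2  [load 600/1000]
  800 → container 4 (new)  [load 800/1000]
  200 → container 2  [load 800/1000]
  625 → container 5 (new)  [load 625/1000]
  200 → container 2  [load 1000/1000]
  900 → container 6 (new)  [load 900/1000]
  250 → container 5  [load 875/1000]
  600 → container 7 (new)  [load 600/1000]
7 containers opened.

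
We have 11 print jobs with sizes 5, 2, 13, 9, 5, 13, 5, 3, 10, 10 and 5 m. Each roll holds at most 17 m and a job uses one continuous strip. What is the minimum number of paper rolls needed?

Total = 13 + 13 + 10 + 10 + 9 + 5 + 5 + 5 + 5 + 3 + 2 = 80 m.
Lower bound: ⌈80/17⌉ = 5 paper rolls.
A packing using 6 paper rolls:
  roll 1: 13 + 3 = 16
  roll 2: 13 + 2 = 15
  roll 3: 10 + 5 = 15
  roll 4: 10 + 5 = 15
  roll 5: 9 + 5 = 14
  roll 6: 5 = 5
No arrangement into 5 paper rolls stays within capacity, so 6 is optimal.

6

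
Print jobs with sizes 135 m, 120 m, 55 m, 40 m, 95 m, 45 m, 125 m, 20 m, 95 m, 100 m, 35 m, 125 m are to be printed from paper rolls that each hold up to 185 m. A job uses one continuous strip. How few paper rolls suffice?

Total = 135 + 125 + 125 + 120 + 100 + 95 + 95 + 55 + 45 + 40 + 35 + 20 = 990 m.
Lower bound: ⌈990/185⌉ = 6 paper rolls.
Also, 7 print jobs each exceed 185/2 m, and no two of those can share a roll, so at least 7 paper rolls are needed.
A packing using 7 paper rolls:
  roll 1: 135 + 45 = 180
  roll 2: 125 + 55 = 180
  roll 3: 125 + 40 + 20 = 185
  roll 4: 120 + 35 = 155
  roll 5: 100 = 100
  roll 6: 95 = 95
  roll 7: 95 = 95
This matches the lower bound, so 7 is optimal.

7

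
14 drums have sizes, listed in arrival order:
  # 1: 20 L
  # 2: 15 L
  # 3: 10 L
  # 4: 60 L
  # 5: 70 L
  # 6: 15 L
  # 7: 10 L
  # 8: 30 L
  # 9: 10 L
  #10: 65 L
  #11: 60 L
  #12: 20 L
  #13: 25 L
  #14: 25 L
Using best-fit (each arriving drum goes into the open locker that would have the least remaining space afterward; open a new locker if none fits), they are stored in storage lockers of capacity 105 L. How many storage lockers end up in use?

5

  20 → locker 1 (new)  [load 20/105]
  15 → locker 1  [load 35/105]
  10 → locker 1  [load 45/105]
  60 → locker 1  [load 105/105]
  70 → locker 2 (new)  [load 70/105]
  15 → locker 2  [load 85/105]
  10 → locker 2  [load 95/105]
  30 → locker 3 (new)  [load 30/105]
  10 → locker 2  [load 105/105]
  65 → locker 3  [load 95/105]
  60 → locker 4 (new)  [load 60/105]
  20 → locker 4  [load 80/105]
  25 → locker 4  [load 105/105]
  25 → locker 5 (new)  [load 25/105]
5 storage lockers opened.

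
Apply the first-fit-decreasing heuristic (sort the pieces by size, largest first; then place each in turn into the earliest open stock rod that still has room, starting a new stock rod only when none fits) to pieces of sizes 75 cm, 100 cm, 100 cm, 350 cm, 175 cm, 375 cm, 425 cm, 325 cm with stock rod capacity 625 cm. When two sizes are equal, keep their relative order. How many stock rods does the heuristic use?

Sorted descending: 425, 375, 350, 325, 175, 100, 100, 75.
  425 → stock rod 1 (new)  [load 425/625]
  375 → stock rod 2 (new)  [load 375/625]
  350 → stock rod 3 (new)  [load 350/625]
  325 → stock rod 4 (new)  [load 325/625]
  175 → stock rod 1  [load 600/625]
  100 → stock rod 2  [load 475/625]
  100 → stock rod 2  [load 575/625]
  75 → stock rod 3  [load 425/625]
4 stock rods opened.

4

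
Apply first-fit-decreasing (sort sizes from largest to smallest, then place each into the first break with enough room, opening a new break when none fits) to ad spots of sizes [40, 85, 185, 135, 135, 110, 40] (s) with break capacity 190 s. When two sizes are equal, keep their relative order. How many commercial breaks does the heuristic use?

Sorted descending: 185, 135, 135, 110, 85, 40, 40.
  185 → break 1 (new)  [load 185/190]
  135 → break 2 (new)  [load 135/190]
  135 → break 3 (new)  [load 135/190]
  110 → break 4 (new)  [load 110/190]
  85 → break 5 (new)  [load 85/190]
  40 → break 2  [load 175/190]
  40 → break 3  [load 175/190]
5 commercial breaks opened.

5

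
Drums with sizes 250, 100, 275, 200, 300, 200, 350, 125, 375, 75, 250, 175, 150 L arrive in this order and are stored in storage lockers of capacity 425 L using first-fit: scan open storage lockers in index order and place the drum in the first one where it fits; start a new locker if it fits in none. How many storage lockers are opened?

  250 → locker 1 (new)  [load 250/425]
  100 → locker 1  [load 350/425]
  275 → locker 2 (new)  [load 275/425]
  200 → locker 3 (new)  [load 200/425]
  300 → locker 4 (new)  [load 300/425]
  200 → locker 3  [load 400/425]
  350 → locker 5 (new)  [load 350/425]
  125 → locker 2  [load 400/425]
  375 → locker 6 (new)  [load 375/425]
  75 → locker 1  [load 425/425]
  250 → locker 7 (new)  [load 250/425]
  175 → locker 7  [load 425/425]
  150 → locker 8 (new)  [load 150/425]
8 storage lockers opened.

8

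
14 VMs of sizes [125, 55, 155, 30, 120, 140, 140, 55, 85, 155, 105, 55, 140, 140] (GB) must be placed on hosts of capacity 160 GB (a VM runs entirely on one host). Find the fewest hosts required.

Total = 155 + 155 + 140 + 140 + 140 + 140 + 125 + 120 + 105 + 85 + 55 + 55 + 55 + 30 = 1500 GB.
Lower bound: ⌈1500/160⌉ = 10 hosts.
A packing using 11 hosts:
  host 1: 155 = 155
  host 2: 155 = 155
  host 3: 140 = 140
  host 4: 140 = 140
  host 5: 140 = 140
  host 6: 140 = 140
  host 7: 125 + 30 = 155
  host 8: 120 = 120
  host 9: 105 + 55 = 160
  host 10: 85 + 55 = 140
  host 11: 55 = 55
No arrangement into 10 hosts stays within capacity, so 11 is optimal.

11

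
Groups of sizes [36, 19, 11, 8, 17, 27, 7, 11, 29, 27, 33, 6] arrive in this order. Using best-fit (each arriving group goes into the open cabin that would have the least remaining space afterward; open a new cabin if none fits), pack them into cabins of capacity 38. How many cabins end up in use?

  36 → cabin 1 (new)  [load 36/38]
  19 → cabin 2 (new)  [load 19/38]
  11 → cabin 2  [load 30/38]
  8 → cabin 2  [load 38/38]
  17 → cabin 3 (new)  [load 17/38]
  27 → cabin 4 (new)  [load 27/38]
  7 → cabin 4  [load 34/38]
  11 → cabin 3  [load 28/38]
  29 → cabin 5 (new)  [load 29/38]
  27 → cabin 6 (new)  [load 27/38]
  33 → cabin 7 (new)  [load 33/38]
  6 → cabin 5  [load 35/38]
7 cabins opened.

7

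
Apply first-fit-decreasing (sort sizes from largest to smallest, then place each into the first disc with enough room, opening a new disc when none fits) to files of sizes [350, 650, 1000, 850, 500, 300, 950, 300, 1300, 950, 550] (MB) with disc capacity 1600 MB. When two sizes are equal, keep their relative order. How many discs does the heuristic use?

5

Sorted descending: 1300, 1000, 950, 950, 850, 650, 550, 500, 350, 300, 300.
  1300 → disc 1 (new)  [load 1300/1600]
  1000 → disc 2 (new)  [load 1000/1600]
  950 → disc 3 (new)  [load 950/1600]
  950 → disc 4 (new)  [load 950/1600]
  850 → disc 5 (new)  [load 850/1600]
  650 → disc 3  [load 1600/1600]
  550 → disc 2  [load 1550/1600]
  500 → disc 4  [load 1450/1600]
  350 → disc 5  [load 1200/1600]
  300 → disc 1  [load 1600/1600]
  300 → disc 5  [load 1500/1600]
5 discs opened.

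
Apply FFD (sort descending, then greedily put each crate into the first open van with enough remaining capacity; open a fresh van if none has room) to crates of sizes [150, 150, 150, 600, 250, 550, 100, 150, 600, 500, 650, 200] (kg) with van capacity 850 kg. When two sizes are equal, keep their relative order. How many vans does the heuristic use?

Sorted descending: 650, 600, 600, 550, 500, 250, 200, 150, 150, 150, 150, 100.
  650 → van 1 (new)  [load 650/850]
  600 → van 2 (new)  [load 600/850]
  600 → van 3 (new)  [load 600/850]
  550 → van 4 (new)  [load 550/850]
  500 → van 5 (new)  [load 500/850]
  250 → van 2  [load 850/850]
  200 → van 1  [load 850/850]
  150 → van 3  [load 750/850]
  150 → van 4  [load 700/850]
  150 → van 4  [load 850/850]
  150 → van 5  [load 650/850]
  100 → van 3  [load 850/850]
5 vans opened.

5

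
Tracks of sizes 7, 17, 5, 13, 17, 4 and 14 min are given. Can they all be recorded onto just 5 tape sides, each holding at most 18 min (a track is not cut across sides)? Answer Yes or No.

Yes

A valid assignment using 5 tape sides:
  side 1: 17 = 17
  side 2: 17 = 17
  side 3: 14 + 4 = 18
  side 4: 13 + 5 = 18
  side 5: 7 = 7
Every load is within 18 min, so 5 tape sides suffice.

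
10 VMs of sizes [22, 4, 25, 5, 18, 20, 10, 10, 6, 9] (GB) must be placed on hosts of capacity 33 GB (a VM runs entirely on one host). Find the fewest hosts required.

4

Total = 25 + 22 + 20 + 18 + 10 + 10 + 9 + 6 + 5 + 4 = 129 GB.
Lower bound: ⌈129/33⌉ = 4 hosts.
A packing using 4 hosts:
  host 1: 25 + 6 = 31
  host 2: 22 + 10 = 32
  host 3: 20 + 9 + 4 = 33
  host 4: 18 + 10 + 5 = 33
This matches the lower bound, so 4 is optimal.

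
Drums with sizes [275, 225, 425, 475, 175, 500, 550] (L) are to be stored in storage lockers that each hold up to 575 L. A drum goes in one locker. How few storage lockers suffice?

6

Total = 550 + 500 + 475 + 425 + 275 + 225 + 175 = 2625 L.
Lower bound: ⌈2625/575⌉ = 5 storage lockers.
A packing using 6 storage lockers:
  locker 1: 550 = 550
  locker 2: 500 = 500
  locker 3: 475 = 475
  locker 4: 425 = 425
  locker 5: 275 + 225 = 500
  locker 6: 175 = 175
No arrangement into 5 storage lockers stays within capacity, so 6 is optimal.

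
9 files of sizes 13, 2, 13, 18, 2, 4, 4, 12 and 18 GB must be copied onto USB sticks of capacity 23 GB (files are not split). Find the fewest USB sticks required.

Total = 18 + 18 + 13 + 13 + 12 + 4 + 4 + 2 + 2 = 86 GB.
Lower bound: ⌈86/23⌉ = 4 USB sticks.
Also, 5 files each exceed 23/2 GB, and no two of those can share a USB stick, so at least 5 USB sticks are needed.
A packing using 5 USB sticks:
  USB stick 1: 18 + 4 = 22
  USB stick 2: 18 + 4 = 22
  USB stick 3: 13 + 2 + 2 = 17
  USB stick 4: 13 = 13
  USB stick 5: 12 = 12
This matches the lower bound, so 5 is optimal.

5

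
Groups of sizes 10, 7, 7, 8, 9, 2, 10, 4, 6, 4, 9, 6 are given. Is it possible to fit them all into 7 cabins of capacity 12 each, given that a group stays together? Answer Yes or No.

No

Total = 82; ⌈82/12⌉ = 7.
The bound of 7 does not rule out 7, but exhaustive search shows no assignment into 7 cabins of capacity 12 exists — the minimum is 8.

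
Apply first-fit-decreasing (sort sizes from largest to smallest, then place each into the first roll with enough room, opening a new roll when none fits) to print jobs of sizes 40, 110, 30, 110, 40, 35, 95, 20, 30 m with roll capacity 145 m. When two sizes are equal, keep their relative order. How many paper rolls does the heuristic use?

Sorted descending: 110, 110, 95, 40, 40, 35, 30, 30, 20.
  110 → roll 1 (new)  [load 110/145]
  110 → roll 2 (new)  [load 110/145]
  95 → roll 3 (new)  [load 95/145]
  40 → roll 3  [load 135/145]
  40 → roll 4 (new)  [load 40/145]
  35 → roll 1  [load 145/145]
  30 → roll 2  [load 140/145]
  30 → roll 4  [load 70/145]
  20 → roll 4  [load 90/145]
4 paper rolls opened.

4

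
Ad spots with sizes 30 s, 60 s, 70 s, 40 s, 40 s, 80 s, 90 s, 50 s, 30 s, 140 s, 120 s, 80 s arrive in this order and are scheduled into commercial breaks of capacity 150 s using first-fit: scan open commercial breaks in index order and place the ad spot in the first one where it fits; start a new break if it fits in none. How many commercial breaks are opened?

7

  30 → break 1 (new)  [load 30/150]
  60 → break 1  [load 90/150]
  70 → break 2 (new)  [load 70/150]
  40 → break 1  [load 130/150]
  40 → break 2  [load 110/150]
  80 → break 3 (new)  [load 80/150]
  90 → break 4 (new)  [load 90/150]
  50 → break 3  [load 130/150]
  30 → break 2  [load 140/150]
  140 → break 5 (new)  [load 140/150]
  120 → break 6 (new)  [load 120/150]
  80 → break 7 (new)  [load 80/150]
7 commercial breaks opened.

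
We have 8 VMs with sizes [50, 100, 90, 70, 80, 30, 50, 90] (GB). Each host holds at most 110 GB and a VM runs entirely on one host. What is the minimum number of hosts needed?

6

Total = 100 + 90 + 90 + 80 + 70 + 50 + 50 + 30 = 560 GB.
Lower bound: ⌈560/110⌉ = 6 hosts.
A packing using 6 hosts:
  host 1: 100 = 100
  host 2: 90 = 90
  host 3: 90 = 90
  host 4: 80 + 30 = 110
  host 5: 70 = 70
  host 6: 50 + 50 = 100
This matches the lower bound, so 6 is optimal.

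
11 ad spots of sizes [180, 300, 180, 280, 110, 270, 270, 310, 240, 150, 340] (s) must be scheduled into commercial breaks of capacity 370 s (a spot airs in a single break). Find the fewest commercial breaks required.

9

Total = 340 + 310 + 300 + 280 + 270 + 270 + 240 + 180 + 180 + 150 + 110 = 2630 s.
Lower bound: ⌈2630/370⌉ = 8 commercial breaks.
A packing using 9 commercial breaks:
  break 1: 340 = 340
  break 2: 310 = 310
  break 3: 300 = 300
  break 4: 280 = 280
  break 5: 270 = 270
  break 6: 270 = 270
  break 7: 240 + 110 = 350
  break 8: 180 + 180 = 360
  break 9: 150 = 150
No arrangement into 8 commercial breaks stays within capacity, so 9 is optimal.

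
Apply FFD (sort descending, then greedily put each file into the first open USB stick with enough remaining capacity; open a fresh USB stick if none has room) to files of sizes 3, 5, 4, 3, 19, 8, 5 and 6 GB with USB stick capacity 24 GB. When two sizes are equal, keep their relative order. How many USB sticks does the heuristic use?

Sorted descending: 19, 8, 6, 5, 5, 4, 3, 3.
  19 → USB stick 1 (new)  [load 19/24]
  8 → USB stick 2 (new)  [load 8/24]
  6 → USB stick 2  [load 14/24]
  5 → USB stick 1  [load 24/24]
  5 → USB stick 2  [load 19/24]
  4 → USB stick 2  [load 23/24]
  3 → USB stick 3 (new)  [load 3/24]
  3 → USB stick 3  [load 6/24]
3 USB sticks opened.

3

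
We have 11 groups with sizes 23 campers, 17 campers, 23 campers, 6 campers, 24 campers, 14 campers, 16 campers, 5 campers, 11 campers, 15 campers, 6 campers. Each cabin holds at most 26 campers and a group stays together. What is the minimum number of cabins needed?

7

Total = 24 + 23 + 23 + 17 + 16 + 15 + 14 + 11 + 6 + 6 + 5 = 160 campers.
Lower bound: ⌈160/26⌉ = 7 cabins.
A packing using 7 cabins:
  cabin 1: 24 = 24
  cabin 2: 23 = 23
  cabin 3: 23 = 23
  cabin 4: 17 + 6 = 23
  cabin 5: 16 + 6 = 22
  cabin 6: 15 + 11 = 26
  cabin 7: 14 + 5 = 19
This matches the lower bound, so 7 is optimal.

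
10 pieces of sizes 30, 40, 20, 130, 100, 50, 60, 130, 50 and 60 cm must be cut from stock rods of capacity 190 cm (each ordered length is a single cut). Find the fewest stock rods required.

Total = 130 + 130 + 100 + 60 + 60 + 50 + 50 + 40 + 30 + 20 = 670 cm.
Lower bound: ⌈670/190⌉ = 4 stock rods.
A packing using 4 stock rods:
  stock rod 1: 130 + 60 = 190
  stock rod 2: 130 + 60 = 190
  stock rod 3: 100 + 50 + 40 = 190
  stock rod 4: 50 + 30 + 20 = 100
This matches the lower bound, so 4 is optimal.

4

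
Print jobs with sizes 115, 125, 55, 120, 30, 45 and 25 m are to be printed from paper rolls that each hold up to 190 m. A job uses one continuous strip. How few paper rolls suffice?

3

Total = 125 + 120 + 115 + 55 + 45 + 30 + 25 = 515 m.
Lower bound: ⌈515/190⌉ = 3 paper rolls.
A packing using 3 paper rolls:
  roll 1: 125 + 55 = 180
  roll 2: 120 + 45 + 25 = 190
  roll 3: 115 + 30 = 145
This matches the lower bound, so 3 is optimal.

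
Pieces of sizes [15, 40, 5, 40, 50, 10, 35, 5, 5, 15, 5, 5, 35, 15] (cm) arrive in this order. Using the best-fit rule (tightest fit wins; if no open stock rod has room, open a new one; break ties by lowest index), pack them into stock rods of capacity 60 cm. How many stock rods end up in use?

5

  15 → stock rod 1 (new)  [load 15/60]
  40 → stock rod 1  [load 55/60]
  5 → stock rod 1  [load 60/60]
  40 → stock rod 2 (new)  [load 40/60]
  50 → stock rod 3 (new)  [load 50/60]
  10 → stock rod 3  [load 60/60]
  35 → stock rod 4 (new)  [load 35/60]
  5 → stock rod 2  [load 45/60]
  5 → stock rod 2  [load 50/60]
  15 → stock rod 4  [load 50/60]
  5 → stock rod 2  [load 55/60]
  5 → stock rod 2  [load 60/60]
  35 → stock rod 5 (new)  [load 35/60]
  15 → stock rod 5  [load 50/60]
5 stock rods opened.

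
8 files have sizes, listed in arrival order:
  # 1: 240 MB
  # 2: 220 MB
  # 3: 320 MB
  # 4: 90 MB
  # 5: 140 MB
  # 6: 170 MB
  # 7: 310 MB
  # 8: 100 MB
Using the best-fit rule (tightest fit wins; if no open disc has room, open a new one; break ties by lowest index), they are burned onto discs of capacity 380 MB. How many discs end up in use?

5

  240 → disc 1 (new)  [load 240/380]
  220 → disc 2 (new)  [load 220/380]
  320 → disc 3 (new)  [load 320/380]
  90 → disc 1  [load 330/380]
  140 → disc 2  [load 360/380]
  170 → disc 4 (new)  [load 170/380]
  310 → disc 5 (new)  [load 310/380]
  100 → disc 4  [load 270/380]
5 discs opened.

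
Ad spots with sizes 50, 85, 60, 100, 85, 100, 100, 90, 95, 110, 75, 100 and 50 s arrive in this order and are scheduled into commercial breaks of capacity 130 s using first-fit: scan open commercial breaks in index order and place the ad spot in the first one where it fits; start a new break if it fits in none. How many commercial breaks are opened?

11

  50 → break 1 (new)  [load 50/130]
  85 → break 2 (new)  [load 85/130]
  60 → break 1  [load 110/130]
  100 → break 3 (new)  [load 100/130]
  85 → break 4 (new)  [load 85/130]
  100 → break 5 (new)  [load 100/130]
  100 → break 6 (new)  [load 100/130]
  90 → break 7 (new)  [load 90/130]
  95 → break 8 (new)  [load 95/130]
  110 → break 9 (new)  [load 110/130]
  75 → break 10 (new)  [load 75/130]
  100 → break 11 (new)  [load 100/130]
  50 → break 10  [load 125/130]
11 commercial breaks opened.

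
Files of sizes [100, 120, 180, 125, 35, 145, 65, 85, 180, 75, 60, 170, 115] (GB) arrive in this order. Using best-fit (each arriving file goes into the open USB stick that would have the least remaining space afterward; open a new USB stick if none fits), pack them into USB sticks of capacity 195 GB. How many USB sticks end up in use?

9

  100 → USB stick 1 (new)  [load 100/195]
  120 → USB stick 2 (new)  [load 120/195]
  180 → USB stick 3 (new)  [load 180/195]
  125 → USB stick 4 (new)  [load 125/195]
  35 → USB stick 4  [load 160/195]
  145 → USB stick 5 (new)  [load 145/195]
  65 → USB stick 2  [load 185/195]
  85 → USB stick 1  [load 185/195]
  180 → USB stick 6 (new)  [load 180/195]
  75 → USB stick 7 (new)  [load 75/195]
  60 → USB stick 7  [load 135/195]
  170 → USB stick 8 (new)  [load 170/195]
  115 → USB stick 9 (new)  [load 115/195]
9 USB sticks opened.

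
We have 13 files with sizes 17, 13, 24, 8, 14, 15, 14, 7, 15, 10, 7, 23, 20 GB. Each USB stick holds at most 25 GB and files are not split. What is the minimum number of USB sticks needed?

9

Total = 24 + 23 + 20 + 17 + 15 + 15 + 14 + 14 + 13 + 10 + 8 + 7 + 7 = 187 GB.
Lower bound: ⌈187/25⌉ = 8 USB sticks.
Also, 9 files each exceed 25/2 GB, and no two of those can share a USB stick, so at least 9 USB sticks are needed.
A packing using 9 USB sticks:
  USB stick 1: 24 = 24
  USB stick 2: 23 = 23
  USB stick 3: 20 = 20
  USB stick 4: 17 + 8 = 25
  USB stick 5: 15 + 10 = 25
  USB stick 6: 15 + 7 = 22
  USB stick 7: 14 + 7 = 21
  USB stick 8: 14 = 14
  USB stick 9: 13 = 13
This matches the lower bound, so 9 is optimal.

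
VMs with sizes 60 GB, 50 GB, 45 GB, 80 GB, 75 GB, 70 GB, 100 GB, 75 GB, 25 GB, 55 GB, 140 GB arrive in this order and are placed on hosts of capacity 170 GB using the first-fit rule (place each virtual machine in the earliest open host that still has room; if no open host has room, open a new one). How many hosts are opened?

  60 → host 1 (new)  [load 60/170]
  50 → host 1  [load 110/170]
  45 → host 1  [load 155/170]
  80 → host 2 (new)  [load 80/170]
  75 → host 2  [load 155/170]
  70 → host 3 (new)  [load 70/170]
  100 → host 3  [load 170/170]
  75 → host 4 (new)  [load 75/170]
  25 → host 4  [load 100/170]
  55 → host 4  [load 155/170]
  140 → host 5 (new)  [load 140/170]
5 hosts opened.

5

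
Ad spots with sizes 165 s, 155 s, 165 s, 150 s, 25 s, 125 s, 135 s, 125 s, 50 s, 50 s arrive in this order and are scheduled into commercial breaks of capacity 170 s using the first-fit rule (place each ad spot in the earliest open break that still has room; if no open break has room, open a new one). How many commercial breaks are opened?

8

  165 → break 1 (new)  [load 165/170]
  155 → break 2 (new)  [load 155/170]
  165 → break 3 (new)  [load 165/170]
  150 → break 4 (new)  [load 150/170]
  25 → break 5 (new)  [load 25/170]
  125 → break 5  [load 150/170]
  135 → break 6 (new)  [load 135/170]
  125 → break 7 (new)  [load 125/170]
  50 → break 8 (new)  [load 50/170]
  50 → break 8  [load 100/170]
8 commercial breaks opened.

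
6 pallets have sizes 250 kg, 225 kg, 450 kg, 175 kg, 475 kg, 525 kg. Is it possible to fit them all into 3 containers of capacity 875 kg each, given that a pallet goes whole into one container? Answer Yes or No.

Yes

A valid assignment using 3 containers:
  container 1: 525 + 250 = 775
  container 2: 475 + 225 + 175 = 875
  container 3: 450 = 450
Every load is within 875 kg, so 3 containers suffice.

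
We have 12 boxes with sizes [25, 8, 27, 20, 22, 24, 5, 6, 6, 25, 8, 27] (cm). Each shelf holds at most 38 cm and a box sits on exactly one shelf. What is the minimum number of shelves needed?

Total = 27 + 27 + 25 + 25 + 24 + 22 + 20 + 8 + 8 + 6 + 6 + 5 = 203 cm.
Lower bound: ⌈203/38⌉ = 6 shelves.
Also, 7 boxes each exceed 19 cm, and no two of those can share a shelf, so at least 7 shelves are needed.
A packing using 7 shelves:
  shelf 1: 27 + 8 = 35
  shelf 2: 27 + 8 = 35
  shelf 3: 25 + 6 + 6 = 37
  shelf 4: 25 + 5 = 30
  shelf 5: 24 = 24
  shelf 6: 22 = 22
  shelf 7: 20 = 20
This matches the lower bound, so 7 is optimal.

7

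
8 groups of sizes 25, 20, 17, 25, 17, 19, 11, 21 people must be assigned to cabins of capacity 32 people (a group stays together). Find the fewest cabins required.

Total = 25 + 25 + 21 + 20 + 19 + 17 + 17 + 11 = 155 people.
Lower bound: ⌈155/32⌉ = 5 cabins.
Also, 7 groups each exceed 16 people, and no two of those can share a cabin, so at least 7 cabins are needed.
A packing using 7 cabins:
  cabin 1: 25 = 25
  cabin 2: 25 = 25
  cabin 3: 21 + 11 = 32
  cabin 4: 20 = 20
  cabin 5: 19 = 19
  cabin 6: 17 = 17
  cabin 7: 17 = 17
This matches the lower bound, so 7 is optimal.

7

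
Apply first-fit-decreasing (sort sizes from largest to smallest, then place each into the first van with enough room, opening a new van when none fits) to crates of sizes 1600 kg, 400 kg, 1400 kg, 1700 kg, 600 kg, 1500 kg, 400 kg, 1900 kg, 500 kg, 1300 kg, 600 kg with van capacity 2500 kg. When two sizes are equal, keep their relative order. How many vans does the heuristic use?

Sorted descending: 1900, 1700, 1600, 1500, 1400, 1300, 600, 600, 500, 400, 400.
  1900 → van 1 (new)  [load 1900/2500]
  1700 → van 2 (new)  [load 1700/2500]
  1600 → van 3 (new)  [load 1600/2500]
  1500 → van 4 (new)  [load 1500/2500]
  1400 → van 5 (new)  [load 1400/2500]
  1300 → van 6 (new)  [load 1300/2500]
  600 → van 1  [load 2500/2500]
  600 → van 2  [load 2300/2500]
  500 → van 3  [load 2100/2500]
  400 → van 3  [load 2500/2500]
  400 → van 4  [load 1900/2500]
6 vans opened.

6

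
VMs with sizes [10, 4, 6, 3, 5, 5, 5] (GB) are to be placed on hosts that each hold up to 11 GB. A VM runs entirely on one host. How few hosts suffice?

4

Total = 10 + 6 + 5 + 5 + 5 + 4 + 3 = 38 GB.
Lower bound: ⌈38/11⌉ = 4 hosts.
A packing using 4 hosts:
  host 1: 10 = 10
  host 2: 6 + 5 = 11
  host 3: 5 + 5 = 10
  host 4: 4 + 3 = 7
This matches the lower bound, so 4 is optimal.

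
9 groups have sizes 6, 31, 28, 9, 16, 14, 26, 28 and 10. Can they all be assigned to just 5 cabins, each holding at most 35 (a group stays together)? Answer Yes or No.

No

Total = 168; ⌈168/35⌉ = 5.
The bound of 5 does not rule out 5, but exhaustive search shows no assignment into 5 cabins of capacity 35 exists — the minimum is 6.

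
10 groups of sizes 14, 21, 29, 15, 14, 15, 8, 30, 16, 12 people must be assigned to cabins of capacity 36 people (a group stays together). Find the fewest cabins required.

Total = 30 + 29 + 21 + 16 + 15 + 15 + 14 + 14 + 12 + 8 = 174 people.
Lower bound: ⌈174/36⌉ = 5 cabins.
A packing using 6 cabins:
  cabin 1: 30 = 30
  cabin 2: 29 = 29
  cabin 3: 21 + 15 = 36
  cabin 4: 16 + 15 = 31
  cabin 5: 14 + 14 + 8 = 36
  cabin 6: 12 = 12
No arrangement into 5 cabins stays within capacity, so 6 is optimal.

6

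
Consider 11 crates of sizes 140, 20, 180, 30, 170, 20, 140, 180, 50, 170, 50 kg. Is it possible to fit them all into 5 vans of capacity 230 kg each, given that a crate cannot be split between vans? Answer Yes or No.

Total = 1150 kg; ⌈1150/230⌉ = 5.
6 crates each exceed half the capacity and cannot share a van, forcing at least 6 vans.
At least 6 vans are required, but only 5 are allowed.

No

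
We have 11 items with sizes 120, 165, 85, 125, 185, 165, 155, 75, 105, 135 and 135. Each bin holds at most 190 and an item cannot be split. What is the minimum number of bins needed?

10

Total = 185 + 165 + 165 + 155 + 135 + 135 + 125 + 120 + 105 + 85 + 75 = 1450.
Lower bound: ⌈1450/190⌉ = 8 bins.
Also, 9 items each exceed 95, and no two of those can share a bin, so at least 9 bins are needed.
A packing using 10 bins:
  bin 1: 185 = 185
  bin 2: 165 = 165
  bin 3: 165 = 165
  bin 4: 155 = 155
  bin 5: 135 = 135
  bin 6: 135 = 135
  bin 7: 125 = 125
  bin 8: 120 = 120
  bin 9: 105 + 85 = 190
  bin 10: 75 = 75
No arrangement into 9 bins stays within capacity, so 10 is optimal.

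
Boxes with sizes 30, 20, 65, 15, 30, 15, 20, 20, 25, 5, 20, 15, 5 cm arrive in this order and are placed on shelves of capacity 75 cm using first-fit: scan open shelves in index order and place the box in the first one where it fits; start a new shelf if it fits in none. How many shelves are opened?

5

  30 → shelf 1 (new)  [load 30/75]
  20 → shelf 1  [load 50/75]
  65 → shelf 2 (new)  [load 65/75]
  15 → shelf 1  [load 65/75]
  30 → shelf 3 (new)  [load 30/75]
  15 → shelf 3  [load 45/75]
  20 → shelf 3  [load 65/75]
  20 → shelf 4 (new)  [load 20/75]
  25 → shelf 4  [load 45/75]
  5 → shelf 1  [load 70/75]
  20 → shelf 4  [load 65/75]
  15 → shelf 5 (new)  [load 15/75]
  5 → shelf 1  [load 75/75]
5 shelves opened.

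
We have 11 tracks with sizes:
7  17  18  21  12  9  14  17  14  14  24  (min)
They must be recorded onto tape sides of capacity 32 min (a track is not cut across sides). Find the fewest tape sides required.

Total = 24 + 21 + 18 + 17 + 17 + 14 + 14 + 14 + 12 + 9 + 7 = 167 min.
Lower bound: ⌈167/32⌉ = 6 tape sides.
A packing using 6 tape sides:
  side 1: 24 + 7 = 31
  side 2: 21 + 9 = 30
  side 3: 18 + 14 = 32
  side 4: 17 + 14 = 31
  side 5: 17 + 14 = 31
  side 6: 12 = 12
This matches the lower bound, so 6 is optimal.

6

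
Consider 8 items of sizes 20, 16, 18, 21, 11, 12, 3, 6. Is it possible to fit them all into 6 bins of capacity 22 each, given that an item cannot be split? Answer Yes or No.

Yes

A valid assignment using 6 bins:
  bin 1: 21 = 21
  bin 2: 20 = 20
  bin 3: 18 + 3 = 21
  bin 4: 16 + 6 = 22
  bin 5: 12 = 12
  bin 6: 11 = 11
Every load is within 22, so 6 bins suffice.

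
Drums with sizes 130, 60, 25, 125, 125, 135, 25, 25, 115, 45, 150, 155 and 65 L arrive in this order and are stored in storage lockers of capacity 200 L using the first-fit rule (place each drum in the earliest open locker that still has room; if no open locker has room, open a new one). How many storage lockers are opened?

7

  130 → locker 1 (new)  [load 130/200]
  60 → locker 1  [load 190/200]
  25 → locker 2 (new)  [load 25/200]
  125 → locker 2  [load 150/200]
  125 → locker 3 (new)  [load 125/200]
  135 → locker 4 (new)  [load 135/200]
  25 → locker 2  [load 175/200]
  25 → locker 2  [load 200/200]
  115 → locker 5 (new)  [load 115/200]
  45 → locker 3  [load 170/200]
  150 → locker 6 (new)  [load 150/200]
  155 → locker 7 (new)  [load 155/200]
  65 → locker 4  [load 200/200]
7 storage lockers opened.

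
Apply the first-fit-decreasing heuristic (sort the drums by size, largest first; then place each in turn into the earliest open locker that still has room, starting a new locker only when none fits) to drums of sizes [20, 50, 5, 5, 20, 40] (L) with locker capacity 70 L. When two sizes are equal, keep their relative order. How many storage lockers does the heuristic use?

Sorted descending: 50, 40, 20, 20, 5, 5.
  50 → locker 1 (new)  [load 50/70]
  40 → locker 2 (new)  [load 40/70]
  20 → locker 1  [load 70/70]
  20 → locker 2  [load 60/70]
  5 → locker 2  [load 65/70]
  5 → locker 2  [load 70/70]
2 storage lockers opened.

2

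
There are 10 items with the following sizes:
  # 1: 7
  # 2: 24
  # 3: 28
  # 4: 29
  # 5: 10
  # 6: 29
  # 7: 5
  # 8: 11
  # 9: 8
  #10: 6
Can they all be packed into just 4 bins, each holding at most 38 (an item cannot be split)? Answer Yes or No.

No

Total = 157; ⌈157/38⌉ = 5.
At least 5 bins are required, but only 4 are allowed.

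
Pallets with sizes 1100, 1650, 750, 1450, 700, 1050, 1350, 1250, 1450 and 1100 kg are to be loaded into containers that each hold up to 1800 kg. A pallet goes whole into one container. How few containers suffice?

8

Total = 1650 + 1450 + 1450 + 1350 + 1250 + 1100 + 1100 + 1050 + 750 + 700 = 11850 kg.
Lower bound: ⌈11850/1800⌉ = 7 containers.
Also, 8 pallets each exceed 900 kg, and no two of those can share a container, so at least 8 containers are needed.
A packing using 8 containers:
  container 1: 1650 = 1650
  container 2: 1450 = 1450
  container 3: 1450 = 1450
  container 4: 1350 = 1350
  container 5: 1250 = 1250
  container 6: 1100 + 700 = 1800
  container 7: 1100 = 1100
  container 8: 1050 + 750 = 1800
This matches the lower bound, so 8 is optimal.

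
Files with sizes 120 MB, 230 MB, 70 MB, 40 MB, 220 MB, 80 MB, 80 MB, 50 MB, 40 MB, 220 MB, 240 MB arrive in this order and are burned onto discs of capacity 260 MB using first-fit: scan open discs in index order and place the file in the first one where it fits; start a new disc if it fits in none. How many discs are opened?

  120 → disc 1 (new)  [load 120/260]
  230 → disc 2 (new)  [load 230/260]
  70 → disc 1  [load 190/260]
  40 → disc 1  [load 230/260]
  220 → disc 3 (new)  [load 220/260]
  80 → disc 4 (new)  [load 80/260]
  80 → disc 4  [load 160/260]
  50 → disc 4  [load 210/260]
  40 → disc 3  [load 260/260]
  220 → disc 5 (new)  [load 220/260]
  240 → disc 6 (new)  [load 240/260]
6 discs opened.

6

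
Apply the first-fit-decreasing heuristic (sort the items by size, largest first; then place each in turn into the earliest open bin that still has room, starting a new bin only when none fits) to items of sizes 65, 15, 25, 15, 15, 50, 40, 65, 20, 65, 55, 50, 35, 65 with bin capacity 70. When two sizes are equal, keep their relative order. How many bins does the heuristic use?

9

Sorted descending: 65, 65, 65, 65, 55, 50, 50, 40, 35, 25, 20, 15, 15, 15.
  65 → bin 1 (new)  [load 65/70]
  65 → bin 2 (new)  [load 65/70]
  65 → bin 3 (new)  [load 65/70]
  65 → bin 4 (new)  [load 65/70]
  55 → bin 5 (new)  [load 55/70]
  50 → bin 6 (new)  [load 50/70]
  50 → bin 7 (new)  [load 50/70]
  40 → bin 8 (new)  [load 40/70]
  35 → bin 9 (new)  [load 35/70]
  25 → bin 8  [load 65/70]
  20 → bin 6  [load 70/70]
  15 → bin 5  [load 70/70]
  15 → bin 7  [load 65/70]
  15 → bin 9  [load 50/70]
9 bins opened.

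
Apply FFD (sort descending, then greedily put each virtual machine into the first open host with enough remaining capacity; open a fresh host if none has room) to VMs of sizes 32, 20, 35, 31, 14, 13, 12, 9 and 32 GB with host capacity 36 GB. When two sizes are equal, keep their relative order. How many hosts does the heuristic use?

Sorted descending: 35, 32, 32, 31, 20, 14, 13, 12, 9.
  35 → host 1 (new)  [load 35/36]
  32 → host 2 (new)  [load 32/36]
  32 → host 3 (new)  [load 32/36]
  31 → host 4 (new)  [load 31/36]
  20 → host 5 (new)  [load 20/36]
  14 → host 5  [load 34/36]
  13 → host 6 (new)  [load 13/36]
  12 → host 6  [load 25/36]
  9 → host 6  [load 34/36]
6 hosts opened.

6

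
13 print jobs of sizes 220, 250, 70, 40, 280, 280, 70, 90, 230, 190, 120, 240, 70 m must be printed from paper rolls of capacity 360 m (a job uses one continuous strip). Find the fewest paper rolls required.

7

Total = 280 + 280 + 250 + 240 + 230 + 220 + 190 + 120 + 90 + 70 + 70 + 70 + 40 = 2150 m.
Lower bound: ⌈2150/360⌉ = 6 paper rolls.
Also, 7 print jobs each exceed 180 m, and no two of those can share a roll, so at least 7 paper rolls are needed.
A packing using 7 paper rolls:
  roll 1: 280 + 70 = 350
  roll 2: 280 + 70 = 350
  roll 3: 250 + 90 = 340
  roll 4: 240 + 120 = 360
  roll 5: 230 + 70 + 40 = 340
  roll 6: 220 = 220
  roll 7: 190 = 190
This matches the lower bound, so 7 is optimal.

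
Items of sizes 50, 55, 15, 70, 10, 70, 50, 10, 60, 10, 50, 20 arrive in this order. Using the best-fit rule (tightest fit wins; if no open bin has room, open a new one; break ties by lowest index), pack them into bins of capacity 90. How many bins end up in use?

  50 → bin 1 (new)  [load 50/90]
  55 → bin 2 (new)  [load 55/90]
  15 → bin 2  [load 70/90]
  70 → bin 3 (new)  [load 70/90]
  10 → bin 2  [load 80/90]
  70 → bin 4 (new)  [load 70/90]
  50 → bin 5 (new)  [load 50/90]
  10 → bin 2  [load 90/90]
  60 → bin 6 (new)  [load 60/90]
  10 → bin 3  [load 80/90]
  50 → bin 7 (new)  [load 50/90]
  20 → bin 4  [load 90/90]
7 bins opened.

7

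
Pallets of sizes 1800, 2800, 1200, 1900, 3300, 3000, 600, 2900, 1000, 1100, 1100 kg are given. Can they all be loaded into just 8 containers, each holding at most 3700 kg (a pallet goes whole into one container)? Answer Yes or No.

A valid assignment using 7 containers:
  container 1: 3300 = 3300
  container 2: 3000 + 600 = 3600
  container 3: 2900 = 2900
  container 4: 2800 = 2800
  container 5: 1900 + 1800 = 3700
  container 6: 1200 + 1100 + 1100 = 3400
  container 7: 1000 = 1000
That uses only 7 ≤ 8, so 8 containers are enough.

Yes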